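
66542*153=10180926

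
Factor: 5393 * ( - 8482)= - 2^1*4241^1*5393^1 = - 45743426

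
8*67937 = 543496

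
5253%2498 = 257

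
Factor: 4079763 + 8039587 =2^1*5^2*37^1*6551^1 = 12119350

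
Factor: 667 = 23^1*29^1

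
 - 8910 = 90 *( -99)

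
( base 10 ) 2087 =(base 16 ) 827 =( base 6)13355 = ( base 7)6041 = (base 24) 3en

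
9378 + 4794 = 14172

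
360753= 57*6329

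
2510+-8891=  - 6381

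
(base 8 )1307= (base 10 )711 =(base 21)1ci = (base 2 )1011000111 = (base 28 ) pb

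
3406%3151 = 255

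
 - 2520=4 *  ( - 630)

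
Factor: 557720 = 2^3*5^1* 73^1*191^1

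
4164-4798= - 634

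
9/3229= 9/3229 =0.00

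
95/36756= 95/36756 = 0.00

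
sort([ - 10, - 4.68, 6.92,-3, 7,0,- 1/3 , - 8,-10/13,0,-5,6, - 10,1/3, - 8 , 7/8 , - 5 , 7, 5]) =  [ - 10, - 10,-8, - 8, - 5 , - 5,  -  4.68, - 3, - 10/13, -1/3,0 , 0, 1/3,7/8,5 , 6,6.92,7,7]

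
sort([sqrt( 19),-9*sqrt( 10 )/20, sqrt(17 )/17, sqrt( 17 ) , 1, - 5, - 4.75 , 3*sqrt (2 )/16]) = [ - 5, - 4.75, - 9 * sqrt( 10 )/20, sqrt( 17)/17 , 3 * sqrt(2 )/16, 1 , sqrt (17),sqrt( 19)] 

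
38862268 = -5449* (-7132 ) 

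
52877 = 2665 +50212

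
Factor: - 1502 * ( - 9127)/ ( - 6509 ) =-2^1*23^( - 1)*283^ ( - 1 )*751^1 * 9127^1 = -13708754/6509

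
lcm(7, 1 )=7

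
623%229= 165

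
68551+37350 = 105901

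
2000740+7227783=9228523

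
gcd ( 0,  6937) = 6937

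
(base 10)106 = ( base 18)5g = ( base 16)6a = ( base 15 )71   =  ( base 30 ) 3g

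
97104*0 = 0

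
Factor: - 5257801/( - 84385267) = 83^1*167^( - 1)  *63347^1*505301^( -1)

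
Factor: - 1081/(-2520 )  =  2^( - 3 )*3^( - 2)*5^( - 1 )*7^(  -  1 )*23^1 * 47^1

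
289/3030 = 289/3030 = 0.10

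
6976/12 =581 + 1/3 = 581.33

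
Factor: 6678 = 2^1*3^2 *7^1*53^1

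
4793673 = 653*7341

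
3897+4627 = 8524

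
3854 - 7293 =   -  3439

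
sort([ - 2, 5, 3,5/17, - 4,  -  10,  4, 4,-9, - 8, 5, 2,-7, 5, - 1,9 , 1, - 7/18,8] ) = [ - 10,-9, - 8, - 7, - 4, - 2, - 1, - 7/18  ,  5/17, 1,2, 3, 4,4, 5,5,5, 8, 9] 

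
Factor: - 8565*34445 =  -  3^1*5^2*83^2 * 571^1 = - 295021425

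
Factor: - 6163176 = -2^3 * 3^1* 256799^1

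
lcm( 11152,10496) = 178432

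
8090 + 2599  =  10689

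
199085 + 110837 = 309922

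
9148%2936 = 340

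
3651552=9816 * 372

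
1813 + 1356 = 3169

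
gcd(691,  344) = 1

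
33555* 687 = 23052285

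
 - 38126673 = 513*(  -  74321 )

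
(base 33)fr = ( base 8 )1012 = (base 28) II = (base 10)522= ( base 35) ew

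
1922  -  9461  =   - 7539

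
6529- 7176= - 647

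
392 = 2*196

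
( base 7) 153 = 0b1010111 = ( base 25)3C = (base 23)3i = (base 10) 87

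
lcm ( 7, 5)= 35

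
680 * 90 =61200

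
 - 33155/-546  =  60 + 395/546 = 60.72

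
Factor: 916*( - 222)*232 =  - 47177664=- 2^6 * 3^1*29^1*37^1*229^1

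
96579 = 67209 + 29370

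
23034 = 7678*3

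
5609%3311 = 2298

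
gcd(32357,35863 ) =1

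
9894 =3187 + 6707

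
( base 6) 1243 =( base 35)90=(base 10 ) 315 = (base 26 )C3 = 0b100111011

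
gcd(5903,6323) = 1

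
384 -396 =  - 12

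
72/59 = 72/59 = 1.22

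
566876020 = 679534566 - 112658546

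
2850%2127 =723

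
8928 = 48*186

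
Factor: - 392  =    -  2^3*7^2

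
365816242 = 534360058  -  168543816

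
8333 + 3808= 12141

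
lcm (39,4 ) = 156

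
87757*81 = 7108317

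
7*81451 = 570157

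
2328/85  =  2328/85 = 27.39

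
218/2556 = 109/1278= 0.09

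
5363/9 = 5363/9 = 595.89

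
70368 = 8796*8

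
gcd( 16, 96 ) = 16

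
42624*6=255744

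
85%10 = 5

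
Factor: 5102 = 2^1*2551^1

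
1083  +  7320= 8403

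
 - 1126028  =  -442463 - 683565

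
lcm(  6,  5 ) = 30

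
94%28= 10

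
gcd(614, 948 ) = 2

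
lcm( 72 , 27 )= 216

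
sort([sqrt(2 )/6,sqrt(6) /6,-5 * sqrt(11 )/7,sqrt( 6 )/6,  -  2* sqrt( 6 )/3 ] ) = [ - 5 * sqrt(11)/7,- 2*  sqrt ( 6 )/3, sqrt(2 ) /6,sqrt( 6) /6,sqrt ( 6)/6] 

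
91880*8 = 735040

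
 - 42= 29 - 71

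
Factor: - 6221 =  - 6221^1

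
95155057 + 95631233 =190786290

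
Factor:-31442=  - 2^1*79^1*199^1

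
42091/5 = 42091/5= 8418.20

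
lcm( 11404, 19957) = 79828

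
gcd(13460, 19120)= 20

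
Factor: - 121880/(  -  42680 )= 277/97 = 97^( - 1)*277^1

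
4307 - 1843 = 2464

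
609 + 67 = 676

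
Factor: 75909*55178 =4188506802 = 2^1*3^1*47^1*587^1*25303^1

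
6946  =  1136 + 5810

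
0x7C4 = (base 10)1988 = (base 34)1og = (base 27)2JH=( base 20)4J8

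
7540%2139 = 1123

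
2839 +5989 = 8828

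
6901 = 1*6901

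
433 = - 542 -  - 975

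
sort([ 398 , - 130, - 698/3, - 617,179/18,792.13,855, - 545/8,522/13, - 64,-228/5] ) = [ - 617, - 698/3, - 130, - 545/8, - 64, - 228/5, 179/18,522/13, 398, 792.13,855]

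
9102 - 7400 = 1702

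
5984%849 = 41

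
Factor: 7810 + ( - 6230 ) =1580 = 2^2*5^1*79^1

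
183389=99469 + 83920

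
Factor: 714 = 2^1*3^1*7^1*17^1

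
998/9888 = 499/4944 = 0.10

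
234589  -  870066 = - 635477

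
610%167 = 109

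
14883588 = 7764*1917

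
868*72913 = 63288484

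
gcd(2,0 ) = 2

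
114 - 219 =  - 105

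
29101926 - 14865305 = 14236621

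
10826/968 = 11 + 89/484 = 11.18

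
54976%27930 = 27046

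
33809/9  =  3756 + 5/9 = 3756.56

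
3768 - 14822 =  - 11054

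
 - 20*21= -420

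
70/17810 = 7/1781 = 0.00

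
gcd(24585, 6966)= 3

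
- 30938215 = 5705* ( -5423) 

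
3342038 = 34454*97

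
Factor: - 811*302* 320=-78375040 =- 2^7*5^1*151^1*811^1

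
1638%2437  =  1638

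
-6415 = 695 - 7110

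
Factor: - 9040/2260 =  - 4 = - 2^2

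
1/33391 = 1/33391  =  0.00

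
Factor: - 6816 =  - 2^5*3^1 * 71^1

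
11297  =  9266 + 2031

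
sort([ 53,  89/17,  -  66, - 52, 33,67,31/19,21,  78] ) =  [ - 66, - 52,31/19, 89/17,21,33,53,  67,78]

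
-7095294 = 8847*( - 802 )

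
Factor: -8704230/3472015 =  - 2^1 *3^1*593^( - 1 )*1171^( - 1 ) * 290141^1 = -1740846/694403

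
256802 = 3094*83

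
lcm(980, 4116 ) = 20580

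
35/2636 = 35/2636= 0.01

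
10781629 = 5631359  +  5150270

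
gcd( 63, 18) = 9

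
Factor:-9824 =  - 2^5*307^1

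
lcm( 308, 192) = 14784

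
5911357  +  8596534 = 14507891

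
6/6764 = 3/3382  =  0.00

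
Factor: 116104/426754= 58052/213377 = 2^2*23^1*379^( - 1 )* 563^( - 1)*631^1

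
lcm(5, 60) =60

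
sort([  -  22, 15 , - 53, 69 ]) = [-53,-22,15,69 ]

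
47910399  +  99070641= 146981040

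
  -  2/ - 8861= 2/8861 = 0.00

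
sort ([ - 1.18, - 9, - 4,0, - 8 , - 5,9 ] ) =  [- 9,- 8, - 5 , - 4 , - 1.18, 0,9]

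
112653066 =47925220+64727846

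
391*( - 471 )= - 184161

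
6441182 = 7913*814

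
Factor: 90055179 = 3^3*  29^1*115013^1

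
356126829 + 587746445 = 943873274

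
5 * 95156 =475780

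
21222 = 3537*6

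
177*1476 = 261252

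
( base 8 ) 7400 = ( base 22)7kc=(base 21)8ei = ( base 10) 3840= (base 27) 576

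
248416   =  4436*56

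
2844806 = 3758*757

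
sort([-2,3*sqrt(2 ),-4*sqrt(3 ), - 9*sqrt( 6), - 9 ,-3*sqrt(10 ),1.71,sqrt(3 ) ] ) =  [ - 9*sqrt (6 ), - 3*sqrt(10 ), -9, - 4*sqrt( 3),-2, 1.71, sqrt(3), 3*sqrt(2) ] 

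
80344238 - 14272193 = 66072045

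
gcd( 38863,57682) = 1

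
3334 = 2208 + 1126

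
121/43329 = 11/3939  =  0.00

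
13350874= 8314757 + 5036117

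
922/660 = 1  +  131/330 = 1.40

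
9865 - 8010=1855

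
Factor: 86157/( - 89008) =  - 2^ ( - 4)*3^3 * 3191^1 * 5563^( - 1)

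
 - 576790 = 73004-649794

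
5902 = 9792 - 3890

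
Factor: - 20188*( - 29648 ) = 598533824  =  2^6*7^2 * 17^1* 103^1 * 109^1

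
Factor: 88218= 2^1 * 3^2*13^2 * 29^1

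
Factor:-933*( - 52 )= 2^2*3^1*13^1*311^1  =  48516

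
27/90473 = 27/90473 = 0.00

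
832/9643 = 832/9643 = 0.09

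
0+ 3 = 3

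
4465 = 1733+2732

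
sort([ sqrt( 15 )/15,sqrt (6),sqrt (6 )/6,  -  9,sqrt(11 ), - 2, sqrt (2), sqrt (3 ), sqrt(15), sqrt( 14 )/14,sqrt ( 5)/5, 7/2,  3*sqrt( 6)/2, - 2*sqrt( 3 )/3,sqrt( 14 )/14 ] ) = [ - 9,-2,  -  2* sqrt(3 ) /3, sqrt( 15)/15,sqrt(14 )/14, sqrt( 14 ) /14,sqrt( 6) /6, sqrt( 5) /5, sqrt (2),sqrt(3),sqrt(6 ),sqrt (11), 7/2,3*sqrt( 6) /2, sqrt( 15 )]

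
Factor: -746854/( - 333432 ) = 2^ ( - 2)*3^ (  -  2 )*11^ (  -  1 )*887^1 = 887/396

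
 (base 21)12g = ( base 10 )499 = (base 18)19d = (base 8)763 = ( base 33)F4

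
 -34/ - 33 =34/33=1.03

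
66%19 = 9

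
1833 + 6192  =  8025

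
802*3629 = 2910458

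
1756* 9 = 15804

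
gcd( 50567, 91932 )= 1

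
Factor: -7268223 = -3^1 * 2422741^1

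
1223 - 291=932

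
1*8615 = 8615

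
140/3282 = 70/1641 = 0.04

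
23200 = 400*58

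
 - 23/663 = -23/663 = - 0.03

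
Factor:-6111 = -3^2*7^1*97^1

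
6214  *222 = 1379508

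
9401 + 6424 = 15825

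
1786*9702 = 17327772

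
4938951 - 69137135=-64198184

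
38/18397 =38/18397 = 0.00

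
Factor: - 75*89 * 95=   -  634125 = - 3^1*5^3*  19^1 * 89^1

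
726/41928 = 121/6988 = 0.02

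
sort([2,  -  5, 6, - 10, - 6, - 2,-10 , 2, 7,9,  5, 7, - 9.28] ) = [ - 10, - 10, - 9.28 , - 6, - 5, - 2,  2,2,5  ,  6,7, 7,  9] 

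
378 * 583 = 220374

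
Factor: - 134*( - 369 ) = 49446 = 2^1*3^2*41^1*67^1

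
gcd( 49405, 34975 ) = 5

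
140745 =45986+94759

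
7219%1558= 987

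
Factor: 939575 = 5^2*7^2*13^1 *59^1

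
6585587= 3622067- - 2963520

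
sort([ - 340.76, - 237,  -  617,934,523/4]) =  [-617,-340.76,-237,523/4,934]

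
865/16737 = 865/16737 = 0.05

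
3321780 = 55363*60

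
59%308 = 59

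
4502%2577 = 1925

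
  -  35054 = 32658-67712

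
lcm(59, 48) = 2832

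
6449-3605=2844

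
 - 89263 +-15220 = - 104483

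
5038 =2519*2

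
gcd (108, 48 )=12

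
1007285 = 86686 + 920599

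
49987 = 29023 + 20964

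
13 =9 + 4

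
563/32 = 563/32 = 17.59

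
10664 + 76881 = 87545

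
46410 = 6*7735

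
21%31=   21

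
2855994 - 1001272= 1854722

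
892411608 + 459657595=1352069203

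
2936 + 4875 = 7811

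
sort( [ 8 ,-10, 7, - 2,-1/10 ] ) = [ - 10, - 2, - 1/10,7, 8 ] 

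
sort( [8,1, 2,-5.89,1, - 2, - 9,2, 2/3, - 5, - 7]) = [ - 9,- 7, - 5.89, - 5, - 2, 2/3,1, 1,2,2,8] 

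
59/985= 59/985 = 0.06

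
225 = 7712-7487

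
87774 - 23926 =63848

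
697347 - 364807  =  332540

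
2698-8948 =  - 6250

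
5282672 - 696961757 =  - 691679085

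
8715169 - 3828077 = 4887092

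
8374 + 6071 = 14445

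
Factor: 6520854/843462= 3^(-1 )*47^( -1) * 997^ ( - 1)* 1086809^1 = 1086809/140577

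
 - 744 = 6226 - 6970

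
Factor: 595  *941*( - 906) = - 507264870= - 2^1*3^1*5^1 * 7^1* 17^1 * 151^1*941^1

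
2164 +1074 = 3238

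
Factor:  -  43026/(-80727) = 202/379 = 2^1*101^1*379^( - 1)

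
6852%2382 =2088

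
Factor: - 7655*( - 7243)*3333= 184798734945  =  3^1*5^1 *11^1*101^1*1531^1*7243^1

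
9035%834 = 695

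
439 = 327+112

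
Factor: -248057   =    -  248057^1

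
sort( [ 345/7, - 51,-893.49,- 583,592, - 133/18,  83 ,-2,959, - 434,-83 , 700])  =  [ - 893.49 , - 583, - 434, - 83, - 51, - 133/18, - 2, 345/7, 83, 592,700,959] 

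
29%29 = 0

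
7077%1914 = 1335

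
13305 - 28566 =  - 15261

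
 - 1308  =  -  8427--7119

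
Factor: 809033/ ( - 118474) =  - 2^( - 1 )*37^( - 1)*619^1* 1307^1*1601^(  -  1 )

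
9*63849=574641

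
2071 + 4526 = 6597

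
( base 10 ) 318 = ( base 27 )bl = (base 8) 476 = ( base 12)226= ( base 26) c6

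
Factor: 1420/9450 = 2^1*3^ ( -3 )*5^( - 1)*7^( - 1 )*71^1 =142/945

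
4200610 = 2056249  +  2144361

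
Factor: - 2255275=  - 5^2 * 11^1*59^1*139^1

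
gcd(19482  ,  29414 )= 382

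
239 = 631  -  392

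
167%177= 167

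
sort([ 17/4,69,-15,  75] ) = [-15,17/4,69, 75] 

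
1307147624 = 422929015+884218609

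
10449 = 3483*3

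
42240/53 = 796 + 52/53  =  796.98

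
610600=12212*50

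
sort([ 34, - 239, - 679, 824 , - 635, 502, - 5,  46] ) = [-679, - 635,-239, -5, 34 , 46, 502,824] 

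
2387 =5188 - 2801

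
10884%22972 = 10884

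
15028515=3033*4955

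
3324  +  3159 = 6483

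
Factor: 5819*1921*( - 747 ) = - 3^2*11^1*17^1*23^2*83^1*113^1 = - 8350189353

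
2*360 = 720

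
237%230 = 7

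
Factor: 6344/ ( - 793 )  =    -  2^3 = - 8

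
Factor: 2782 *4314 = 2^2* 3^1*13^1*107^1*719^1 = 12001548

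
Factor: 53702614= 2^1*7^1 * 37^1*43^1*2411^1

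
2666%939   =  788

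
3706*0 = 0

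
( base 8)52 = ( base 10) 42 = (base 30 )1c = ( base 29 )1D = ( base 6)110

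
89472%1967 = 957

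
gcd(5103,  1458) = 729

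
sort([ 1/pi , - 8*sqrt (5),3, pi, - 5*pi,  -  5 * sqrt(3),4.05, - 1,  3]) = [ - 8*sqrt ( 5 ), - 5*pi,-5*sqrt(3 ),-1,  1/pi, 3 , 3,pi,4.05] 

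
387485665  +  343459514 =730945179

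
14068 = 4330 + 9738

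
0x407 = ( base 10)1031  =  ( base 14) 539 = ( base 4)100013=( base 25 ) 1G6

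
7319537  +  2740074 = 10059611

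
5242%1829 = 1584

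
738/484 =369/242 =1.52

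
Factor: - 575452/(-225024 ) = 491/192 = 2^( -6) * 3^( - 1)*491^1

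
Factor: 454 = 2^1 * 227^1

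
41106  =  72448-31342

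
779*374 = 291346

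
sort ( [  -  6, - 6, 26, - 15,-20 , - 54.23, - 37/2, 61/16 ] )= [ - 54.23, - 20,-37/2, - 15, - 6,-6,61/16, 26]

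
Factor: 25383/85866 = 8461/28622 = 2^ ( - 1) * 11^( - 1)*1301^( - 1 ) *8461^1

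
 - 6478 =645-7123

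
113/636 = 113/636=   0.18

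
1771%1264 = 507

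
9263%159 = 41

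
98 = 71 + 27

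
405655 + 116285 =521940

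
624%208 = 0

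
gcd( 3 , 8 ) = 1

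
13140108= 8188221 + 4951887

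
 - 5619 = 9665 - 15284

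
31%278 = 31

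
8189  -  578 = 7611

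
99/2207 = 99/2207 =0.04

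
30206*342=10330452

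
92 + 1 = 93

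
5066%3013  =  2053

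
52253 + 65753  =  118006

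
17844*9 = 160596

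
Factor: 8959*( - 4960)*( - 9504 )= 2^10*3^3*5^1*11^1*17^2*31^2 = 422325826560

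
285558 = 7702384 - 7416826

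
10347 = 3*3449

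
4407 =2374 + 2033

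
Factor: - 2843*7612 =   -  2^2*11^1*173^1 * 2843^1 = - 21640916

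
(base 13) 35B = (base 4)21013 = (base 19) 1bd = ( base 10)583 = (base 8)1107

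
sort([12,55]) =[ 12, 55 ]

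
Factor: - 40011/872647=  - 3^1*13337^1*872647^ ( - 1) 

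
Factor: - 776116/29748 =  -194029/7437= - 3^ (-1)*11^1*31^1*37^( - 1)*67^(-1 ) *569^1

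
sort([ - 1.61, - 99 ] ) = [ - 99,- 1.61 ] 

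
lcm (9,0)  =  0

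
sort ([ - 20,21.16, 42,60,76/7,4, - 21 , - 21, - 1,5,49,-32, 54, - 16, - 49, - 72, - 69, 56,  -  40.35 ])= [ - 72,  -  69, - 49, - 40.35, - 32, - 21, - 21, - 20,  -  16 , - 1,4,5,76/7, 21.16, 42, 49, 54 , 56, 60 ]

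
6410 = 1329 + 5081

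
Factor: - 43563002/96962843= - 2^1*7^1*131^1 * 8089^(-1)*11987^( - 1 )*23753^1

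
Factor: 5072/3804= 2^2*3^( - 1) = 4/3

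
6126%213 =162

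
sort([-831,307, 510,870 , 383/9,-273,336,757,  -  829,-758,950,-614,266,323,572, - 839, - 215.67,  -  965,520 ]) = [ - 965,-839, - 831,-829,-758, - 614, - 273, - 215.67,383/9,  266,307,323,336,510 , 520 , 572, 757,870,950] 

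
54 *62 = 3348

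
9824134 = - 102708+9926842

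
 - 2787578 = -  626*4453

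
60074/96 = 30037/48 = 625.77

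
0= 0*17941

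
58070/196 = 296+27/98  =  296.28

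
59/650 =59/650  =  0.09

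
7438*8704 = 64740352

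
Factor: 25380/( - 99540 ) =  - 3^1*7^( - 1 )*47^1*79^ ( - 1 )= - 141/553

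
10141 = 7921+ 2220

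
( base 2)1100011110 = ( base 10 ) 798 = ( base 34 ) NG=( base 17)2CG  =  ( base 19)240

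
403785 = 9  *44865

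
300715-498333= - 197618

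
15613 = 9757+5856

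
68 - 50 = 18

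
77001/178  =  77001/178=432.59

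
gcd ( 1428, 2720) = 68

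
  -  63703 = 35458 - 99161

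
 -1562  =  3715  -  5277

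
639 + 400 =1039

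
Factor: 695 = 5^1*139^1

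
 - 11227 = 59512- 70739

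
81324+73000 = 154324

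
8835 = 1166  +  7669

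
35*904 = 31640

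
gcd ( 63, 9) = 9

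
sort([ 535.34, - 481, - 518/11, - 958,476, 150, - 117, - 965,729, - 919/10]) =[ - 965, - 958,-481 , - 117, - 919/10, - 518/11,150,476,  535.34,729 ]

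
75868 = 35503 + 40365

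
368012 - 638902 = -270890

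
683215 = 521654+161561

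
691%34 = 11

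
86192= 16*5387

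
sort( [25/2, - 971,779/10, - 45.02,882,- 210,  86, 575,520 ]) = [-971,  -  210,-45.02,25/2,779/10,86,520,575,  882]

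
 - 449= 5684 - 6133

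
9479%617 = 224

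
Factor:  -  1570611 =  - 3^1*7^1*29^1*2579^1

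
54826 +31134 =85960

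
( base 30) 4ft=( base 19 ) b5d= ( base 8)7757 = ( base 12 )243b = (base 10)4079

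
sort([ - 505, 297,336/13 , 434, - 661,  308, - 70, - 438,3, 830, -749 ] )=[ - 749 , - 661,-505, - 438,-70,3,336/13,297,308,434,830]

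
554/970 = 277/485 = 0.57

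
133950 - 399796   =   - 265846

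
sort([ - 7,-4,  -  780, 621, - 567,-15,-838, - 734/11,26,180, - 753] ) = [ - 838, -780, - 753, - 567,-734/11,  -  15, - 7, - 4, 26, 180, 621 ] 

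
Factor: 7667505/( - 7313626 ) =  - 2^( - 1 ) *3^2 *5^1*29^(- 1 ) * 126097^(-1 )*170389^1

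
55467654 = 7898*7023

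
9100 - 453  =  8647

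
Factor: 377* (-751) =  - 13^1*29^1*751^1 = - 283127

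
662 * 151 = 99962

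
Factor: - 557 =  - 557^1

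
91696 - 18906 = 72790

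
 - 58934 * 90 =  - 5304060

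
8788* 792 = 6960096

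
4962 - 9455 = -4493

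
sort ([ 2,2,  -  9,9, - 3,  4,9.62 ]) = [- 9, - 3,  2,2,4, 9 , 9.62 ] 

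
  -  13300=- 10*1330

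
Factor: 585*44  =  2^2*3^2*5^1 *11^1*13^1= 25740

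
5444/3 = 5444/3 = 1814.67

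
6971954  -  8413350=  - 1441396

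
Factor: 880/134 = 440/67 = 2^3 *5^1*  11^1*67^( - 1) 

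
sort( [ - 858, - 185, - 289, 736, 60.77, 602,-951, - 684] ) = [ - 951 , - 858, - 684, - 289, - 185, 60.77,602, 736] 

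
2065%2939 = 2065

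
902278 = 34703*26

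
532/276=1  +  64/69  =  1.93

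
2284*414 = 945576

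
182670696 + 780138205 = 962808901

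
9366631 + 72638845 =82005476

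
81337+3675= 85012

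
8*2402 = 19216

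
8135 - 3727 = 4408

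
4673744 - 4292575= 381169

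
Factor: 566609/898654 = 2^(  -  1 )*17^( - 1)*733^1*773^1*26431^( - 1) 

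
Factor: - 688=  - 2^4*43^1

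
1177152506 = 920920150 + 256232356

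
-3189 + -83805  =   -86994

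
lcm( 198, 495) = 990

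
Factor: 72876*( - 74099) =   -  5400038724 =- 2^2 *3^1 * 6073^1*74099^1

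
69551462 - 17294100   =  52257362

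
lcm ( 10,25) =50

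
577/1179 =577/1179 = 0.49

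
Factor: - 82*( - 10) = 2^2 * 5^1*41^1 = 820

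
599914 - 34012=565902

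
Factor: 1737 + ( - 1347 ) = 2^1*3^1*5^1*13^1 = 390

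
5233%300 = 133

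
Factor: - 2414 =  -2^1* 17^1*71^1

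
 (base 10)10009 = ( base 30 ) B3J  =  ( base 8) 23431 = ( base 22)KEL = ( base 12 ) 5961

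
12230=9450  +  2780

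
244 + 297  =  541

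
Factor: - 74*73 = -5402 = - 2^1 * 37^1*73^1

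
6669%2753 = 1163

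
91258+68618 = 159876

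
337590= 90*3751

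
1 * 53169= 53169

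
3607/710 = 5+57/710 = 5.08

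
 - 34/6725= - 34/6725=- 0.01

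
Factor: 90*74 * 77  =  2^2*3^2*5^1*7^1 * 11^1*37^1 = 512820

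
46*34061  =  1566806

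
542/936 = 271/468 = 0.58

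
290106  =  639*454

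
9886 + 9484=19370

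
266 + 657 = 923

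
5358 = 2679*2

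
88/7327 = 88/7327   =  0.01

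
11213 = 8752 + 2461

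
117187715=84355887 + 32831828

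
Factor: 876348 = 2^2*3^2 * 11^1 * 2213^1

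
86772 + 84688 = 171460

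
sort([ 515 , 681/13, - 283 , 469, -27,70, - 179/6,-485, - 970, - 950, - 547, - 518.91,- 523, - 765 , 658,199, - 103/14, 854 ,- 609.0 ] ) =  [ - 970,-950, - 765, - 609.0, - 547, - 523, - 518.91, - 485, - 283,-179/6,-27,  -  103/14, 681/13,70,199, 469,515, 658, 854 ] 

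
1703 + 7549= 9252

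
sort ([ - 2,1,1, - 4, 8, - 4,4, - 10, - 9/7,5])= [-10,  -  4, - 4, - 2 ,-9/7,  1, 1,4,5,  8 ] 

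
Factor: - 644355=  - 3^4*5^1*37^1*43^1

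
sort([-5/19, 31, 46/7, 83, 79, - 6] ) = [ -6,-5/19 , 46/7,31, 79, 83]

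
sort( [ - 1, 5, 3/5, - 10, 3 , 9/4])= [ - 10,-1, 3/5, 9/4, 3, 5 ]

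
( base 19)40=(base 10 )76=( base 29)2I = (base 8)114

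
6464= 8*808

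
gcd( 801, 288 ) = 9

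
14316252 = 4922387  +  9393865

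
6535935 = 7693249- 1157314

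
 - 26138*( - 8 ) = 209104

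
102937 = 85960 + 16977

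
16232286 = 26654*609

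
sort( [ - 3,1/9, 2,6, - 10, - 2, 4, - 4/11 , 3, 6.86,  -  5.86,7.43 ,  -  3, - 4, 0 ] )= [-10 , - 5.86, - 4,-3,- 3, - 2, - 4/11 , 0,1/9 , 2,3,4,6, 6.86,  7.43]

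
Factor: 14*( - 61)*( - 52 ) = 2^3*7^1*13^1*61^1 = 44408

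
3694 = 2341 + 1353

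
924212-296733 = 627479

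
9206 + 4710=13916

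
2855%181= 140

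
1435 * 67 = 96145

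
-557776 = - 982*568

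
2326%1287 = 1039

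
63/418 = 63/418 =0.15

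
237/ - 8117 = -1 + 7880/8117   =  - 0.03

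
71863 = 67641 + 4222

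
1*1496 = 1496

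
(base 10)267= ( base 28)9F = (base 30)8R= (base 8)413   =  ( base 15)12c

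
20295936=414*49024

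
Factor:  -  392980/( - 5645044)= 98245/1411261  =  5^1 *7^2*41^( - 1)*401^1  *34421^( - 1) 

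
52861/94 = 52861/94 = 562.35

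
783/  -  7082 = -783/7082=   - 0.11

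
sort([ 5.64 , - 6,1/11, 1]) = [  -  6,1/11,  1, 5.64 ]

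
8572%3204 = 2164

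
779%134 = 109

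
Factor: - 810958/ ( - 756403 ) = 2^1*19^1*21341^1 * 756403^( - 1 )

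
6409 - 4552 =1857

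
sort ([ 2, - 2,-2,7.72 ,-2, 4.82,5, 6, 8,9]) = [ - 2, -2, - 2,2 , 4.82, 5,6 , 7.72,8, 9]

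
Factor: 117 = 3^2*13^1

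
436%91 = 72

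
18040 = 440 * 41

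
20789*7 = 145523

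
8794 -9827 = -1033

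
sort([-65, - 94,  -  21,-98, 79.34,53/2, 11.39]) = [ - 98, - 94,-65, - 21, 11.39,  53/2,79.34 ]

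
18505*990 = 18319950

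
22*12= 264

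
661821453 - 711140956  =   - 49319503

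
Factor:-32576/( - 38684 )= 2^4*19^( - 1)  =  16/19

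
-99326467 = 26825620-126152087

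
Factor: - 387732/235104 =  - 2^( - 3 )*31^( - 1)*409^1 = - 409/248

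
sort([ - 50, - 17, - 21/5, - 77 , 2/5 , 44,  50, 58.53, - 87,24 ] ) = [ -87, - 77, - 50, - 17 ,-21/5, 2/5, 24,44,50 , 58.53] 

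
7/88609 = 7/88609 = 0.00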